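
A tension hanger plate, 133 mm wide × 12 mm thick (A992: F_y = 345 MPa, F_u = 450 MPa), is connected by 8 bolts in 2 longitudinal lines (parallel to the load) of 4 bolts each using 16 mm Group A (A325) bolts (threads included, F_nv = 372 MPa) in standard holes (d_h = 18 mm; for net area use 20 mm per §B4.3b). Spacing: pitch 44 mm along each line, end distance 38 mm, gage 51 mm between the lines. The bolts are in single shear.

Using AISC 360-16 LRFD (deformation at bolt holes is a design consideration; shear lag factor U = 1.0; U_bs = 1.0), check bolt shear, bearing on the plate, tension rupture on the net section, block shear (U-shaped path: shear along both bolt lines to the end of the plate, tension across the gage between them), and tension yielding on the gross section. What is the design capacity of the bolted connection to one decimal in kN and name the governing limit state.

376.7 kN (net-section rupture governs)

Bolt shear: A_b = π(16)²/4 = 201.06 mm². φR_n = 0.75 × 372 × 201.06 × 8 × 1 = 448.8 kN.
Bearing (12 mm plate, F_u = 450 MPa): end bolts L_c = 38 − 18/2 = 29, R_n = min(1.2×29×12×450, 2.4×16×12×450) = 187.92 kN/bolt; interior L_c = 44 − 18 = 26, R_n = 168.48 kN/bolt. φR_n = 0.75 × (2×187.92 + 6×168.48) = 1040.0 kN.
Tension rupture (net): A_n = (133 − 2×20)×12 = 1116 mm² (U = 1.0, A_e = A_n). φR_n = 0.75 × 450 × 1116 = 376.7 kN.
Block shear: shear path 2×[38+3×44] = 2×170 mm, A_gv = 4080, A_nv = 2×(170 − 3.5×20)×12 = 2400 mm²; tension across gage: (51 − 1×20)×12 = 372 mm². R_n = min(0.6×450×2400, 0.6×345×4080) + 1.0×450×372 = min(648, 844.56) + 167.4 = 815.4 kN. φR_n = 0.75 × 815.4 = 611.6 kN.
Tension yield (gross): A_g = 133×12 = 1596 mm². φR_n = 0.90 × 345 × 1596 = 495.6 kN.
Governing: min(448.8, 1040.0, 376.7, 611.6, 495.6) = 376.7 kN → net-section rupture.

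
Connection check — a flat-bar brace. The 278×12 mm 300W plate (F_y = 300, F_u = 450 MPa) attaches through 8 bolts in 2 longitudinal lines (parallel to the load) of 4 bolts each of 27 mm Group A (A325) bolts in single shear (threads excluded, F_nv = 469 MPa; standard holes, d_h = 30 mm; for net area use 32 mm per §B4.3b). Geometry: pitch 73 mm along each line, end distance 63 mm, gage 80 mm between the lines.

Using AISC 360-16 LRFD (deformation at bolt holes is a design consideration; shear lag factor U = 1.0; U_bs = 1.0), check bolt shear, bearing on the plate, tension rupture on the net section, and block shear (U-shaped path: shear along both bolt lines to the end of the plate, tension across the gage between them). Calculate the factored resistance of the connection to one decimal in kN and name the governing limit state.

Bolt shear: A_b = π(27)²/4 = 572.56 mm². φR_n = 0.75 × 469 × 572.56 × 8 × 1 = 1611.2 kN.
Bearing (12 mm plate, F_u = 450 MPa): end bolts L_c = 63 − 30/2 = 48, R_n = min(1.2×48×12×450, 2.4×27×12×450) = 311.04 kN/bolt; interior L_c = 73 − 30 = 43, R_n = 278.64 kN/bolt. φR_n = 0.75 × (2×311.04 + 6×278.64) = 1720.4 kN.
Tension rupture (net): A_n = (278 − 2×32)×12 = 2568 mm² (U = 1.0, A_e = A_n). φR_n = 0.75 × 450 × 2568 = 866.7 kN.
Block shear: shear path 2×[63+3×73] = 2×282 mm, A_gv = 6768, A_nv = 2×(282 − 3.5×32)×12 = 4080 mm²; tension across gage: (80 − 1×32)×12 = 576 mm². R_n = min(0.6×450×4080, 0.6×300×6768) + 1.0×450×576 = min(1101.6, 1218.2) + 259.2 = 1360.8 kN. φR_n = 0.75 × 1360.8 = 1020.6 kN.
Governing: min(1611.2, 1720.4, 866.7, 1020.6) = 866.7 kN → net-section rupture.

866.7 kN (net-section rupture governs)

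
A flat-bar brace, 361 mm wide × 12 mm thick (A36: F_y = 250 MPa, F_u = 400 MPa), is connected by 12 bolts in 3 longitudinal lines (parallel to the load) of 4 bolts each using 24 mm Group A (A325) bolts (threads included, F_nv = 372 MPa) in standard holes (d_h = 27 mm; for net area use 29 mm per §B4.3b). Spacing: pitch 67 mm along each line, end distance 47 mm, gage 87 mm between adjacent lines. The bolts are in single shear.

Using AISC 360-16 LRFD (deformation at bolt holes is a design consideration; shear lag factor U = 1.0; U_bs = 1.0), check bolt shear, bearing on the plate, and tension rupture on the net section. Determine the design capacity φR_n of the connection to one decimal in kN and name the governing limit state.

986.4 kN (net-section rupture governs)

Bolt shear: A_b = π(24)²/4 = 452.39 mm². φR_n = 0.75 × 372 × 452.39 × 12 × 1 = 1514.6 kN.
Bearing (12 mm plate, F_u = 400 MPa): end bolts L_c = 47 − 27/2 = 33.5, R_n = min(1.2×33.5×12×400, 2.4×24×12×400) = 192.96 kN/bolt; interior L_c = 67 − 27 = 40, R_n = 230.4 kN/bolt. φR_n = 0.75 × (3×192.96 + 9×230.4) = 1989.4 kN.
Tension rupture (net): A_n = (361 − 3×29)×12 = 3288 mm² (U = 1.0, A_e = A_n). φR_n = 0.75 × 400 × 3288 = 986.4 kN.
Governing: min(1514.6, 1989.4, 986.4) = 986.4 kN → net-section rupture.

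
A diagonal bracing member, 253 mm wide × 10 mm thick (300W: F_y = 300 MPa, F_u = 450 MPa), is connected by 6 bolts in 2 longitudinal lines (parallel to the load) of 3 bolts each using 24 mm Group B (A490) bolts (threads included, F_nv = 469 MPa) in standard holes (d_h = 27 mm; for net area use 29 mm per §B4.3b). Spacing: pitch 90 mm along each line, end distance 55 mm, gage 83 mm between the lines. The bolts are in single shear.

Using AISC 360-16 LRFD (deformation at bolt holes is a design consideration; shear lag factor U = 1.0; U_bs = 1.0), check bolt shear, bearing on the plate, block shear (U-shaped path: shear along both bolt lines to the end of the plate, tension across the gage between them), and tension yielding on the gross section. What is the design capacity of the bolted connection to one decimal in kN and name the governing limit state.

683.1 kN (gross-section yield governs)

Bolt shear: A_b = π(24)²/4 = 452.39 mm². φR_n = 0.75 × 469 × 452.39 × 6 × 1 = 954.8 kN.
Bearing (10 mm plate, F_u = 450 MPa): end bolts L_c = 55 − 27/2 = 41.5, R_n = min(1.2×41.5×10×450, 2.4×24×10×450) = 224.1 kN/bolt; interior L_c = 90 − 27 = 63, R_n = 259.2 kN/bolt. φR_n = 0.75 × (2×224.1 + 4×259.2) = 1113.8 kN.
Block shear: shear path 2×[55+2×90] = 2×235 mm, A_gv = 4700, A_nv = 2×(235 − 2.5×29)×10 = 3250 mm²; tension across gage: (83 − 1×29)×10 = 540 mm². R_n = min(0.6×450×3250, 0.6×300×4700) + 1.0×450×540 = min(877.5, 846) + 243 = 1089 kN. φR_n = 0.75 × 1089 = 816.8 kN.
Tension yield (gross): A_g = 253×10 = 2530 mm². φR_n = 0.90 × 300 × 2530 = 683.1 kN.
Governing: min(954.8, 1113.8, 816.8, 683.1) = 683.1 kN → gross-section yield.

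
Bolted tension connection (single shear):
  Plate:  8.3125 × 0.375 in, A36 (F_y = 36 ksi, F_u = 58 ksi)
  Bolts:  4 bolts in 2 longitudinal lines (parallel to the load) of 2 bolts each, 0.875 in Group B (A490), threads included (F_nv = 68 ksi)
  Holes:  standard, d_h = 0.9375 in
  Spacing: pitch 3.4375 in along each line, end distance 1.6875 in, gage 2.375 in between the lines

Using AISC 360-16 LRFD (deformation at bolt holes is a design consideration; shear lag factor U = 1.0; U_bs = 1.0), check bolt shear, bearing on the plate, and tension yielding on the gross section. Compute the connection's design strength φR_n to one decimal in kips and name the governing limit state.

Bolt shear: A_b = π(0.875)²/4 = 0.60132 in². φR_n = 0.75 × 68 × 0.60132 × 4 × 1 = 122.7 kips.
Bearing (0.375 in plate, F_u = 58 ksi): end bolts L_c = 1.6875 − 0.9375/2 = 1.21875, R_n = min(1.2×1.21875×0.375×58, 2.4×0.875×0.375×58) = 31.809 kips/bolt; interior L_c = 3.4375 − 0.9375 = 2.5, R_n = 45.675 kips/bolt. φR_n = 0.75 × (2×31.809 + 2×45.675) = 116.2 kips.
Tension yield (gross): A_g = 8.3125×0.375 = 3.1172 in². φR_n = 0.90 × 36 × 3.1172 = 101.0 kips.
Governing: min(122.7, 116.2, 101.0) = 101.0 kips → gross-section yield.

101.0 kips (gross-section yield governs)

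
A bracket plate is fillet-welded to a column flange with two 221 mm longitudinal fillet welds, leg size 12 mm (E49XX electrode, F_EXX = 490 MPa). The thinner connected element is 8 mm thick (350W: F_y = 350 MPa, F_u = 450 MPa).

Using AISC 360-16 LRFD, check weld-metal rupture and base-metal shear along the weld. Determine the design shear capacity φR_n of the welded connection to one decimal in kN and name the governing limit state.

Weld metal: throat = 0.707×12 = 8.484 mm, L = 2×221 = 442 mm. φR_n = 0.75 × 0.6 × 490 × 8.484 × 442 = 826.9 kN.
Base metal shear (8 mm plate): yield φR_n = 1.0×0.6×350×8×442 = 742.6 kN; rupture φR_n = 0.75×0.6×450×8×442 = 716.0 kN; take 716.0 kN (rupture).
Governing: min(826.9, 716.0) = 716.0 kN → base-metal shear.

716.0 kN (base-metal shear governs)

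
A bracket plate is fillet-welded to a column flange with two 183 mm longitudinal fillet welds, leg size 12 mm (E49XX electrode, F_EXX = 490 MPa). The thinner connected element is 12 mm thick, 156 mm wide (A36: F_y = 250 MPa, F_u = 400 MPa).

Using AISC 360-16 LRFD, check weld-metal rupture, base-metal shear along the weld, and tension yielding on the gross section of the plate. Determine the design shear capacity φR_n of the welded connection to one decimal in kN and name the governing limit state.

421.2 kN (gross-section yield governs)

Weld metal: throat = 0.707×12 = 8.484 mm, L = 2×183 = 366 mm. φR_n = 0.75 × 0.6 × 490 × 8.484 × 366 = 684.7 kN.
Base metal shear (12 mm plate): yield φR_n = 1.0×0.6×250×12×366 = 658.8 kN; rupture φR_n = 0.75×0.6×400×12×366 = 790.6 kN; take 658.8 kN (yield).
Tension yield (gross): A_g = 156×12 = 1872 mm². φR_n = 0.90 × 250 × 1872 = 421.2 kN.
Governing: min(684.7, 658.8, 421.2) = 421.2 kN → gross-section yield.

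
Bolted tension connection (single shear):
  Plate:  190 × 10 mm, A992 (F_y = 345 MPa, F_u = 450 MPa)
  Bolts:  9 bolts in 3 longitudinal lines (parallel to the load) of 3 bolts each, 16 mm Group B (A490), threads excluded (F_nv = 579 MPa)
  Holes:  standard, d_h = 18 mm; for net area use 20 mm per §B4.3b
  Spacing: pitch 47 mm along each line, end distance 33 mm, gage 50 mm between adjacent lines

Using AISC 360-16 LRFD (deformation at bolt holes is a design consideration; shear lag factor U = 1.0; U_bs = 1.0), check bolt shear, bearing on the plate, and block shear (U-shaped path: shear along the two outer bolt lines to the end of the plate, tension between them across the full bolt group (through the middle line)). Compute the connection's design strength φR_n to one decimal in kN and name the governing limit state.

514.4 kN (block shear governs)

Bolt shear: A_b = π(16)²/4 = 201.06 mm². φR_n = 0.75 × 579 × 201.06 × 9 × 1 = 785.8 kN.
Bearing (10 mm plate, F_u = 450 MPa): end bolts L_c = 33 − 18/2 = 24, R_n = min(1.2×24×10×450, 2.4×16×10×450) = 129.6 kN/bolt; interior L_c = 47 − 18 = 29, R_n = 156.6 kN/bolt. φR_n = 0.75 × (3×129.6 + 6×156.6) = 996.3 kN.
Block shear: shear path 2×[33+2×47] = 2×127 mm, A_gv = 2540, A_nv = 2×(127 − 2.5×20)×10 = 1540 mm²; tension across gage: (100 − 2×20)×10 = 600 mm². R_n = min(0.6×450×1540, 0.6×345×2540) + 1.0×450×600 = min(415.8, 525.78) + 270 = 685.8 kN. φR_n = 0.75 × 685.8 = 514.4 kN.
Governing: min(785.8, 996.3, 514.4) = 514.4 kN → block shear.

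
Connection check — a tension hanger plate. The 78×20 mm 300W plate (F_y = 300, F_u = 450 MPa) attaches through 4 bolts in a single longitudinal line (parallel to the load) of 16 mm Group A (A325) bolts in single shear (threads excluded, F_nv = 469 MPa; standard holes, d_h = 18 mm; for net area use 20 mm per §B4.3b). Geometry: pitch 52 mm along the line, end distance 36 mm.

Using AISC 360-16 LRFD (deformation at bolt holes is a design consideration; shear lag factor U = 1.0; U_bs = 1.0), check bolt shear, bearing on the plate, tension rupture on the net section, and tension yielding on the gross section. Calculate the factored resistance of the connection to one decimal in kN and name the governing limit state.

Bolt shear: A_b = π(16)²/4 = 201.06 mm². φR_n = 0.75 × 469 × 201.06 × 4 × 1 = 282.9 kN.
Bearing (20 mm plate, F_u = 450 MPa): end bolts L_c = 36 − 18/2 = 27, R_n = min(1.2×27×20×450, 2.4×16×20×450) = 291.6 kN/bolt; interior L_c = 52 − 18 = 34, R_n = 345.6 kN/bolt. φR_n = 0.75 × (1×291.6 + 3×345.6) = 996.3 kN.
Tension rupture (net): A_n = (78 − 1×20)×20 = 1160 mm² (U = 1.0, A_e = A_n). φR_n = 0.75 × 450 × 1160 = 391.5 kN.
Tension yield (gross): A_g = 78×20 = 1560 mm². φR_n = 0.90 × 300 × 1560 = 421.2 kN.
Governing: min(282.9, 996.3, 391.5, 421.2) = 282.9 kN → bolt shear.

282.9 kN (bolt shear governs)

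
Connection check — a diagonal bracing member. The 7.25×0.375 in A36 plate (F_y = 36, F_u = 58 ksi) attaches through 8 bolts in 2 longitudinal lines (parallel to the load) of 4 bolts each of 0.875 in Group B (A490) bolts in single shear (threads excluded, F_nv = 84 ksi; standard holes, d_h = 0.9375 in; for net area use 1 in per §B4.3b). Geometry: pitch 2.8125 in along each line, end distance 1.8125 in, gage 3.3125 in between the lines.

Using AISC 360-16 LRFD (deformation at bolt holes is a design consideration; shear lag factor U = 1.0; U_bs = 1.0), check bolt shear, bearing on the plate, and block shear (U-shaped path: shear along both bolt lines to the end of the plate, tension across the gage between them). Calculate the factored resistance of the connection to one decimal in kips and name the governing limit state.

162.3 kips (block shear governs)

Bolt shear: A_b = π(0.875)²/4 = 0.60132 in². φR_n = 0.75 × 84 × 0.60132 × 8 × 1 = 303.1 kips.
Bearing (0.375 in plate, F_u = 58 ksi): end bolts L_c = 1.8125 − 0.9375/2 = 1.34375, R_n = min(1.2×1.34375×0.375×58, 2.4×0.875×0.375×58) = 35.072 kips/bolt; interior L_c = 2.8125 − 0.9375 = 1.875, R_n = 45.675 kips/bolt. φR_n = 0.75 × (2×35.072 + 6×45.675) = 258.1 kips.
Block shear: shear path 2×[1.8125+3×2.8125] = 2×10.25 in, A_gv = 7.6875, A_nv = 2×(10.25 − 3.5×1)×0.375 = 5.0625 in²; tension across gage: (3.3125 − 1×1)×0.375 = 0.86719 in². R_n = min(0.6×58×5.0625, 0.6×36×7.6875) + 1.0×58×0.86719 = min(176.18, 166.05) + 50.297 = 216.35 kips. φR_n = 0.75 × 216.35 = 162.3 kips.
Governing: min(303.1, 258.1, 162.3) = 162.3 kips → block shear.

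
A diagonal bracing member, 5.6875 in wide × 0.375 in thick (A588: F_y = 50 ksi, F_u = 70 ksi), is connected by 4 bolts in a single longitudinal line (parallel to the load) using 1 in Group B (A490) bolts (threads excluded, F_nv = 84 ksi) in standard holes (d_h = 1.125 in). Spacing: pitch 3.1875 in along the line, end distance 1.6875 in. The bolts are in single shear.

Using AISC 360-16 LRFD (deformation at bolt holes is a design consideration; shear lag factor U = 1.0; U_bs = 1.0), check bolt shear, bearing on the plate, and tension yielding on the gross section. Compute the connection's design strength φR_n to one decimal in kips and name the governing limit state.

96.0 kips (gross-section yield governs)

Bolt shear: A_b = π(1)²/4 = 0.7854 in². φR_n = 0.75 × 84 × 0.7854 × 4 × 1 = 197.9 kips.
Bearing (0.375 in plate, F_u = 70 ksi): end bolts L_c = 1.6875 − 1.125/2 = 1.125, R_n = min(1.2×1.125×0.375×70, 2.4×1×0.375×70) = 35.438 kips/bolt; interior L_c = 3.1875 − 1.125 = 2.0625, R_n = 63 kips/bolt. φR_n = 0.75 × (1×35.438 + 3×63) = 168.3 kips.
Tension yield (gross): A_g = 5.6875×0.375 = 2.1328 in². φR_n = 0.90 × 50 × 2.1328 = 96.0 kips.
Governing: min(197.9, 168.3, 96.0) = 96.0 kips → gross-section yield.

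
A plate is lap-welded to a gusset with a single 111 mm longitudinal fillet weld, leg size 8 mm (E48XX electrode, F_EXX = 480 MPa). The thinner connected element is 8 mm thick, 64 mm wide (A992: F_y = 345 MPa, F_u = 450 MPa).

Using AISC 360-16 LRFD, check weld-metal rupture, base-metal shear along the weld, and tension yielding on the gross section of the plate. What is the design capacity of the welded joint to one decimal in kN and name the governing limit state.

Weld metal: throat = 0.707×8 = 5.656 mm, L = 111 mm. φR_n = 0.75 × 0.6 × 480 × 5.656 × 111 = 135.6 kN.
Base metal shear (8 mm plate): yield φR_n = 1.0×0.6×345×8×111 = 183.8 kN; rupture φR_n = 0.75×0.6×450×8×111 = 179.8 kN; take 179.8 kN (rupture).
Tension yield (gross): A_g = 64×8 = 512 mm². φR_n = 0.90 × 345 × 512 = 159.0 kN.
Governing: min(135.6, 179.8, 159.0) = 135.6 kN → weld metal.

135.6 kN (weld metal governs)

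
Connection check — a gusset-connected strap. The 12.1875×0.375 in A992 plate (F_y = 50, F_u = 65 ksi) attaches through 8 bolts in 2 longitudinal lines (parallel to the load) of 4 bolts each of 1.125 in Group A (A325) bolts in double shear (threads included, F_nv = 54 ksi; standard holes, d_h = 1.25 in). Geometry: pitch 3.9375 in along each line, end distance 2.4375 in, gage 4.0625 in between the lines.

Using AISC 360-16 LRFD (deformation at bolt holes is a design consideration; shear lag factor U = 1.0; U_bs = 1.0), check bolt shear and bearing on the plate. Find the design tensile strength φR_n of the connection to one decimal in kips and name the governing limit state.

375.7 kips (bearing governs)

Bolt shear: A_b = π(1.125)²/4 = 0.99402 in². φR_n = 0.75 × 54 × 0.99402 × 8 × 2 = 644.1 kips.
Bearing (0.375 in plate, F_u = 65 ksi): end bolts L_c = 2.4375 − 1.25/2 = 1.8125, R_n = min(1.2×1.8125×0.375×65, 2.4×1.125×0.375×65) = 53.016 kips/bolt; interior L_c = 3.9375 − 1.25 = 2.6875, R_n = 65.813 kips/bolt. φR_n = 0.75 × (2×53.016 + 6×65.813) = 375.7 kips.
Governing: min(644.1, 375.7) = 375.7 kips → bearing.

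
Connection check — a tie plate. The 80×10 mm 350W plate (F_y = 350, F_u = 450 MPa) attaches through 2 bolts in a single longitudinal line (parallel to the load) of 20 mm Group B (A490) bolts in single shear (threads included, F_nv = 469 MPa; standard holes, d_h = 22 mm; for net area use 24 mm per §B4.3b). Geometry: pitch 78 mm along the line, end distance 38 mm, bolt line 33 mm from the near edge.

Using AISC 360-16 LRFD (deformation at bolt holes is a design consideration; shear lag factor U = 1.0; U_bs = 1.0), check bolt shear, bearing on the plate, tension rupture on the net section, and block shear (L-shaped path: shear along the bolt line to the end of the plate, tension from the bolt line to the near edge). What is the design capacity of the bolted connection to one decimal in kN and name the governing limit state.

Bolt shear: A_b = π(20)²/4 = 314.16 mm². φR_n = 0.75 × 469 × 314.16 × 2 × 1 = 221.0 kN.
Bearing (10 mm plate, F_u = 450 MPa): end bolts L_c = 38 − 22/2 = 27, R_n = min(1.2×27×10×450, 2.4×20×10×450) = 145.8 kN/bolt; interior L_c = 78 − 22 = 56, R_n = 216 kN/bolt. φR_n = 0.75 × (1×145.8 + 1×216) = 271.4 kN.
Tension rupture (net): A_n = (80 − 1×24)×10 = 560 mm² (U = 1.0, A_e = A_n). φR_n = 0.75 × 450 × 560 = 189.0 kN.
Block shear: shear path 1×[38+1×78] = 1×116 mm, A_gv = 1160, A_nv = 1×(116 − 1.5×24)×10 = 800 mm²; tension to near edge: (33 − 0.5×24)×10 = 210 mm². R_n = min(0.6×450×800, 0.6×350×1160) + 1.0×450×210 = min(216, 243.6) + 94.5 = 310.5 kN. φR_n = 0.75 × 310.5 = 232.9 kN.
Governing: min(221.0, 271.4, 189.0, 232.9) = 189.0 kN → net-section rupture.

189.0 kN (net-section rupture governs)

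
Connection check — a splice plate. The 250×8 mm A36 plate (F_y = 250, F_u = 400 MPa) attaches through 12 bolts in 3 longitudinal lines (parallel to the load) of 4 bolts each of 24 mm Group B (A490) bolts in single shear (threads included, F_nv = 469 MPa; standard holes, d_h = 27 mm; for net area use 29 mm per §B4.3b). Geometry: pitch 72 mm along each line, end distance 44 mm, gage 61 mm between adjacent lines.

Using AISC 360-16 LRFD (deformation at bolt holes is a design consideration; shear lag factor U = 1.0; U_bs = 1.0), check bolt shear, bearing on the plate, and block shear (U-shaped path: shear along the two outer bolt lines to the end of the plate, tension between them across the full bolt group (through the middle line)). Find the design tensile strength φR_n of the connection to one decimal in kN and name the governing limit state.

Bolt shear: A_b = π(24)²/4 = 452.39 mm². φR_n = 0.75 × 469 × 452.39 × 12 × 1 = 1909.5 kN.
Bearing (8 mm plate, F_u = 400 MPa): end bolts L_c = 44 − 27/2 = 30.5, R_n = min(1.2×30.5×8×400, 2.4×24×8×400) = 117.12 kN/bolt; interior L_c = 72 − 27 = 45, R_n = 172.8 kN/bolt. φR_n = 0.75 × (3×117.12 + 9×172.8) = 1429.9 kN.
Block shear: shear path 2×[44+3×72] = 2×260 mm, A_gv = 4160, A_nv = 2×(260 − 3.5×29)×8 = 2536 mm²; tension across gage: (122 − 2×29)×8 = 512 mm². R_n = min(0.6×400×2536, 0.6×250×4160) + 1.0×400×512 = min(608.64, 624) + 204.8 = 813.44 kN. φR_n = 0.75 × 813.44 = 610.1 kN.
Governing: min(1909.5, 1429.9, 610.1) = 610.1 kN → block shear.

610.1 kN (block shear governs)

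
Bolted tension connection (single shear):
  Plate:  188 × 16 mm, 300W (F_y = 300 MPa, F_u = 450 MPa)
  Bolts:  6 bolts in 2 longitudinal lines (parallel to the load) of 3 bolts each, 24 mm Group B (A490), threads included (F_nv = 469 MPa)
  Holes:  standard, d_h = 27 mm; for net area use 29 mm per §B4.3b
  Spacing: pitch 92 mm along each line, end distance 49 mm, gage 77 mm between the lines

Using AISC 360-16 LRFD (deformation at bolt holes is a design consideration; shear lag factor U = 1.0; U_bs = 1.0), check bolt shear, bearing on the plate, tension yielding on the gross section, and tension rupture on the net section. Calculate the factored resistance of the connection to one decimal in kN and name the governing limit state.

Bolt shear: A_b = π(24)²/4 = 452.39 mm². φR_n = 0.75 × 469 × 452.39 × 6 × 1 = 954.8 kN.
Bearing (16 mm plate, F_u = 450 MPa): end bolts L_c = 49 − 27/2 = 35.5, R_n = min(1.2×35.5×16×450, 2.4×24×16×450) = 306.72 kN/bolt; interior L_c = 92 − 27 = 65, R_n = 414.72 kN/bolt. φR_n = 0.75 × (2×306.72 + 4×414.72) = 1704.2 kN.
Tension yield (gross): A_g = 188×16 = 3008 mm². φR_n = 0.90 × 300 × 3008 = 812.2 kN.
Tension rupture (net): A_n = (188 − 2×29)×16 = 2080 mm² (U = 1.0, A_e = A_n). φR_n = 0.75 × 450 × 2080 = 702.0 kN.
Governing: min(954.8, 1704.2, 812.2, 702.0) = 702.0 kN → net-section rupture.

702.0 kN (net-section rupture governs)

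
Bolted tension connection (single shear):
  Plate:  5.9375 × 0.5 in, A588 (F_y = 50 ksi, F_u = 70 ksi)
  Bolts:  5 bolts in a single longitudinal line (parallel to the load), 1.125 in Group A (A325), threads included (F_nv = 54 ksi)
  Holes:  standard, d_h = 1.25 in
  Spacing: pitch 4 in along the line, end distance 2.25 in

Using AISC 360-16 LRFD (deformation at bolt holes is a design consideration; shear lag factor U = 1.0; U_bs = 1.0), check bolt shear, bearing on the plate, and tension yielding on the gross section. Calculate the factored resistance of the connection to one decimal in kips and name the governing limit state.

Bolt shear: A_b = π(1.125)²/4 = 0.99402 in². φR_n = 0.75 × 54 × 0.99402 × 5 × 1 = 201.3 kips.
Bearing (0.5 in plate, F_u = 70 ksi): end bolts L_c = 2.25 − 1.25/2 = 1.625, R_n = min(1.2×1.625×0.5×70, 2.4×1.125×0.5×70) = 68.25 kips/bolt; interior L_c = 4 − 1.25 = 2.75, R_n = 94.5 kips/bolt. φR_n = 0.75 × (1×68.25 + 4×94.5) = 334.7 kips.
Tension yield (gross): A_g = 5.9375×0.5 = 2.9688 in². φR_n = 0.90 × 50 × 2.9688 = 133.6 kips.
Governing: min(201.3, 334.7, 133.6) = 133.6 kips → gross-section yield.

133.6 kips (gross-section yield governs)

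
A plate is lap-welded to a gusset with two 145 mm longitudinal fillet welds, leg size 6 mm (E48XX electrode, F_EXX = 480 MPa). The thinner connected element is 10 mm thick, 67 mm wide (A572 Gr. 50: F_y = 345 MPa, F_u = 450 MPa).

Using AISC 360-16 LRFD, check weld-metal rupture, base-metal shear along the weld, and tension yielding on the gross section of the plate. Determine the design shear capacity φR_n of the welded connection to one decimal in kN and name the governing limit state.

208.0 kN (gross-section yield governs)

Weld metal: throat = 0.707×6 = 4.242 mm, L = 2×145 = 290 mm. φR_n = 0.75 × 0.6 × 480 × 4.242 × 290 = 265.7 kN.
Base metal shear (10 mm plate): yield φR_n = 1.0×0.6×345×10×290 = 600.3 kN; rupture φR_n = 0.75×0.6×450×10×290 = 587.3 kN; take 587.3 kN (rupture).
Tension yield (gross): A_g = 67×10 = 670 mm². φR_n = 0.90 × 345 × 670 = 208.0 kN.
Governing: min(265.7, 587.3, 208.0) = 208.0 kN → gross-section yield.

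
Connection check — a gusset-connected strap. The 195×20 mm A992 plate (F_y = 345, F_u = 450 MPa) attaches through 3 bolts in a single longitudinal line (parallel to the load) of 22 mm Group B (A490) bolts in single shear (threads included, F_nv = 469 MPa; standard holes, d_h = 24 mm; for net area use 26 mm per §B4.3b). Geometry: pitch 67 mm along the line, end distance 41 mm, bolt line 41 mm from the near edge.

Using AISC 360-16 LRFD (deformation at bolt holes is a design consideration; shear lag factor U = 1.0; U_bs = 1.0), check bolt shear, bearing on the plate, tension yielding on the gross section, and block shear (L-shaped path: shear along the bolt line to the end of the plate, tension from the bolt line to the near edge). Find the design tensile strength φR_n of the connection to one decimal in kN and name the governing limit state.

401.1 kN (bolt shear governs)

Bolt shear: A_b = π(22)²/4 = 380.13 mm². φR_n = 0.75 × 469 × 380.13 × 3 × 1 = 401.1 kN.
Bearing (20 mm plate, F_u = 450 MPa): end bolts L_c = 41 − 24/2 = 29, R_n = min(1.2×29×20×450, 2.4×22×20×450) = 313.2 kN/bolt; interior L_c = 67 − 24 = 43, R_n = 464.4 kN/bolt. φR_n = 0.75 × (1×313.2 + 2×464.4) = 931.5 kN.
Tension yield (gross): A_g = 195×20 = 3900 mm². φR_n = 0.90 × 345 × 3900 = 1211.0 kN.
Block shear: shear path 1×[41+2×67] = 1×175 mm, A_gv = 3500, A_nv = 1×(175 − 2.5×26)×20 = 2200 mm²; tension to near edge: (41 − 0.5×26)×20 = 560 mm². R_n = min(0.6×450×2200, 0.6×345×3500) + 1.0×450×560 = min(594, 724.5) + 252 = 846 kN. φR_n = 0.75 × 846 = 634.5 kN.
Governing: min(401.1, 931.5, 1211.0, 634.5) = 401.1 kN → bolt shear.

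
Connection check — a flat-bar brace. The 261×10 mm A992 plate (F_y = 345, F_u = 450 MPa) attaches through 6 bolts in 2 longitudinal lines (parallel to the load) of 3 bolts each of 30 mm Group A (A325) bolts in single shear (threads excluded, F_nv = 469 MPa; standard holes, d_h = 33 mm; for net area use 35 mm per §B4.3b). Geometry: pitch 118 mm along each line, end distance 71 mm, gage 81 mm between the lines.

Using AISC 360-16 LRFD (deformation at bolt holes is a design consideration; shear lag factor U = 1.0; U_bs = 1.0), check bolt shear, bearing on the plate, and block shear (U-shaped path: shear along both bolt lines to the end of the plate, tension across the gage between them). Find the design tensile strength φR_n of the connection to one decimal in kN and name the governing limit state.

Bolt shear: A_b = π(30)²/4 = 706.86 mm². φR_n = 0.75 × 469 × 706.86 × 6 × 1 = 1491.8 kN.
Bearing (10 mm plate, F_u = 450 MPa): end bolts L_c = 71 − 33/2 = 54.5, R_n = min(1.2×54.5×10×450, 2.4×30×10×450) = 294.3 kN/bolt; interior L_c = 118 − 33 = 85, R_n = 324 kN/bolt. φR_n = 0.75 × (2×294.3 + 4×324) = 1413.5 kN.
Block shear: shear path 2×[71+2×118] = 2×307 mm, A_gv = 6140, A_nv = 2×(307 − 2.5×35)×10 = 4390 mm²; tension across gage: (81 − 1×35)×10 = 460 mm². R_n = min(0.6×450×4390, 0.6×345×6140) + 1.0×450×460 = min(1185.3, 1271) + 207 = 1392.3 kN. φR_n = 0.75 × 1392.3 = 1044.2 kN.
Governing: min(1491.8, 1413.5, 1044.2) = 1044.2 kN → block shear.

1044.2 kN (block shear governs)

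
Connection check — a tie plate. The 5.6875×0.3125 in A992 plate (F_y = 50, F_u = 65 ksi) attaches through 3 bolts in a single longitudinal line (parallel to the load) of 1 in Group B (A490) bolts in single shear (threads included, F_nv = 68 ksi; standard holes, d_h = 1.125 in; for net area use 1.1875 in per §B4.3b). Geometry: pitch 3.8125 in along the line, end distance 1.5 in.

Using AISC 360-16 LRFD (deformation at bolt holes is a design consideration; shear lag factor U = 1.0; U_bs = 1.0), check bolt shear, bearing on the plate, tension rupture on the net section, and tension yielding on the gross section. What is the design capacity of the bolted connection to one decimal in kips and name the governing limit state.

Bolt shear: A_b = π(1)²/4 = 0.7854 in². φR_n = 0.75 × 68 × 0.7854 × 3 × 1 = 120.2 kips.
Bearing (0.3125 in plate, F_u = 65 ksi): end bolts L_c = 1.5 − 1.125/2 = 0.9375, R_n = min(1.2×0.9375×0.3125×65, 2.4×1×0.3125×65) = 22.852 kips/bolt; interior L_c = 3.8125 − 1.125 = 2.6875, R_n = 48.75 kips/bolt. φR_n = 0.75 × (1×22.852 + 2×48.75) = 90.3 kips.
Tension rupture (net): A_n = (5.6875 − 1×1.1875)×0.3125 = 1.4063 in² (U = 1.0, A_e = A_n). φR_n = 0.75 × 65 × 1.4063 = 68.6 kips.
Tension yield (gross): A_g = 5.6875×0.3125 = 1.7773 in². φR_n = 0.90 × 50 × 1.7773 = 80.0 kips.
Governing: min(120.2, 90.3, 68.6, 80.0) = 68.6 kips → net-section rupture.

68.6 kips (net-section rupture governs)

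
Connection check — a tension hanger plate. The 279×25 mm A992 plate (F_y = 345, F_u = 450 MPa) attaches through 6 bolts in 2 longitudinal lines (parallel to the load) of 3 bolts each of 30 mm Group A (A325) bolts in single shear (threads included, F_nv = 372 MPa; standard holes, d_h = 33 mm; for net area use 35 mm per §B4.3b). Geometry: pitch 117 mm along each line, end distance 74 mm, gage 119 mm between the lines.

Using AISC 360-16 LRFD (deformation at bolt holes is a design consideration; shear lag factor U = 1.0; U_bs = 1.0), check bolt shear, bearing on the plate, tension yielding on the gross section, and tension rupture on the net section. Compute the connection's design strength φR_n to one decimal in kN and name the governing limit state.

1183.3 kN (bolt shear governs)

Bolt shear: A_b = π(30)²/4 = 706.86 mm². φR_n = 0.75 × 372 × 706.86 × 6 × 1 = 1183.3 kN.
Bearing (25 mm plate, F_u = 450 MPa): end bolts L_c = 74 − 33/2 = 57.5, R_n = min(1.2×57.5×25×450, 2.4×30×25×450) = 776.25 kN/bolt; interior L_c = 117 − 33 = 84, R_n = 810 kN/bolt. φR_n = 0.75 × (2×776.25 + 4×810) = 3594.4 kN.
Tension yield (gross): A_g = 279×25 = 6975 mm². φR_n = 0.90 × 345 × 6975 = 2165.7 kN.
Tension rupture (net): A_n = (279 − 2×35)×25 = 5225 mm² (U = 1.0, A_e = A_n). φR_n = 0.75 × 450 × 5225 = 1763.4 kN.
Governing: min(1183.3, 3594.4, 2165.7, 1763.4) = 1183.3 kN → bolt shear.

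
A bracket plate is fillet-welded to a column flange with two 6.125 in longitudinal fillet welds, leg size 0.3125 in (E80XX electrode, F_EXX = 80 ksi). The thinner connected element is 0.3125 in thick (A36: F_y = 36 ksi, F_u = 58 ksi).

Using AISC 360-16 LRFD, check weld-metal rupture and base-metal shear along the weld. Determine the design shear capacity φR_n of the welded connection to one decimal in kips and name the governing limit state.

82.7 kips (base-metal shear governs)

Weld metal: throat = 0.707×0.3125 = 0.22094 in, L = 2×6.125 = 12.25 in. φR_n = 0.75 × 0.6 × 80 × 0.22094 × 12.25 = 97.4 kips.
Base metal shear (0.3125 in plate): yield φR_n = 1.0×0.6×36×0.3125×12.25 = 82.7 kips; rupture φR_n = 0.75×0.6×58×0.3125×12.25 = 99.9 kips; take 82.7 kips (yield).
Governing: min(97.4, 82.7) = 82.7 kips → base-metal shear.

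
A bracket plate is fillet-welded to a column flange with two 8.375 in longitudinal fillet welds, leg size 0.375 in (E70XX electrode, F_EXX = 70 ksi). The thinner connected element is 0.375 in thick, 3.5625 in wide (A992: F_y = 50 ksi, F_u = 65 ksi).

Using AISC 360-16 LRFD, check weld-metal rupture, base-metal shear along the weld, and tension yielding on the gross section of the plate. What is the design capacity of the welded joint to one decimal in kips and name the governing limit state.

60.1 kips (gross-section yield governs)

Weld metal: throat = 0.707×0.375 = 0.26513 in, L = 2×8.375 = 16.75 in. φR_n = 0.75 × 0.6 × 70 × 0.26513 × 16.75 = 139.9 kips.
Base metal shear (0.375 in plate): yield φR_n = 1.0×0.6×50×0.375×16.75 = 188.4 kips; rupture φR_n = 0.75×0.6×65×0.375×16.75 = 183.7 kips; take 183.7 kips (rupture).
Tension yield (gross): A_g = 3.5625×0.375 = 1.3359 in². φR_n = 0.90 × 50 × 1.3359 = 60.1 kips.
Governing: min(139.9, 183.7, 60.1) = 60.1 kips → gross-section yield.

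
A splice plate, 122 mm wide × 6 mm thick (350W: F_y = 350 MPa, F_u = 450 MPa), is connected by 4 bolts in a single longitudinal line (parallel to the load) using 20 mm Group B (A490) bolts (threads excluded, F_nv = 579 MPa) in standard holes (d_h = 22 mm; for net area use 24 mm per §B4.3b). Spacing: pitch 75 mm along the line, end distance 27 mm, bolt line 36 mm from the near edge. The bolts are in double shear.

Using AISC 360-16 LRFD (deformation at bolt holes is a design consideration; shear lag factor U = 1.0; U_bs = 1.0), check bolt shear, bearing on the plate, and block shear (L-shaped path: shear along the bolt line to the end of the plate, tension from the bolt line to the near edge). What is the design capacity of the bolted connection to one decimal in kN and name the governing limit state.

252.7 kN (block shear governs)

Bolt shear: A_b = π(20)²/4 = 314.16 mm². φR_n = 0.75 × 579 × 314.16 × 4 × 2 = 1091.4 kN.
Bearing (6 mm plate, F_u = 450 MPa): end bolts L_c = 27 − 22/2 = 16, R_n = min(1.2×16×6×450, 2.4×20×6×450) = 51.84 kN/bolt; interior L_c = 75 − 22 = 53, R_n = 129.6 kN/bolt. φR_n = 0.75 × (1×51.84 + 3×129.6) = 330.5 kN.
Block shear: shear path 1×[27+3×75] = 1×252 mm, A_gv = 1512, A_nv = 1×(252 − 3.5×24)×6 = 1008 mm²; tension to near edge: (36 − 0.5×24)×6 = 144 mm². R_n = min(0.6×450×1008, 0.6×350×1512) + 1.0×450×144 = min(272.16, 317.52) + 64.8 = 336.96 kN. φR_n = 0.75 × 336.96 = 252.7 kN.
Governing: min(1091.4, 330.5, 252.7) = 252.7 kN → block shear.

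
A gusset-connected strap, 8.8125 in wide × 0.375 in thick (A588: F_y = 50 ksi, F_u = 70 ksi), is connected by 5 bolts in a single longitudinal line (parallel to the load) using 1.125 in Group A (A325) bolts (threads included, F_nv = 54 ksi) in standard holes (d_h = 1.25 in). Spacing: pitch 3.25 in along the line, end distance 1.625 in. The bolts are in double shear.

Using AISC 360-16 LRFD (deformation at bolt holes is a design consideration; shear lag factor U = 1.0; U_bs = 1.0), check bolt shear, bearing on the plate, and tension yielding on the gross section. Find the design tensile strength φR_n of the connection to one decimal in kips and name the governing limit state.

148.7 kips (gross-section yield governs)

Bolt shear: A_b = π(1.125)²/4 = 0.99402 in². φR_n = 0.75 × 54 × 0.99402 × 5 × 2 = 402.6 kips.
Bearing (0.375 in plate, F_u = 70 ksi): end bolts L_c = 1.625 − 1.25/2 = 1, R_n = min(1.2×1×0.375×70, 2.4×1.125×0.375×70) = 31.5 kips/bolt; interior L_c = 3.25 − 1.25 = 2, R_n = 63 kips/bolt. φR_n = 0.75 × (1×31.5 + 4×63) = 212.6 kips.
Tension yield (gross): A_g = 8.8125×0.375 = 3.3047 in². φR_n = 0.90 × 50 × 3.3047 = 148.7 kips.
Governing: min(402.6, 212.6, 148.7) = 148.7 kips → gross-section yield.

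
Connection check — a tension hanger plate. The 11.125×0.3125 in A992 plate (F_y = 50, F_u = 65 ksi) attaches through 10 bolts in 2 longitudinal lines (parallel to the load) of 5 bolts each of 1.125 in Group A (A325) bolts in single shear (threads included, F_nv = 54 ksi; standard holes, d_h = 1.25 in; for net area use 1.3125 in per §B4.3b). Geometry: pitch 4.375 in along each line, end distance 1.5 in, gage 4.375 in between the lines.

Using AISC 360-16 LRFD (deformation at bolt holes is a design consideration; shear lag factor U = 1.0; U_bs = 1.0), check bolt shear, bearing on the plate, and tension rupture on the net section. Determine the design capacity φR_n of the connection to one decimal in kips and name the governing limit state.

Bolt shear: A_b = π(1.125)²/4 = 0.99402 in². φR_n = 0.75 × 54 × 0.99402 × 10 × 1 = 402.6 kips.
Bearing (0.3125 in plate, F_u = 65 ksi): end bolts L_c = 1.5 − 1.25/2 = 0.875, R_n = min(1.2×0.875×0.3125×65, 2.4×1.125×0.3125×65) = 21.328 kips/bolt; interior L_c = 4.375 − 1.25 = 3.125, R_n = 54.844 kips/bolt. φR_n = 0.75 × (2×21.328 + 8×54.844) = 361.1 kips.
Tension rupture (net): A_n = (11.125 − 2×1.3125)×0.3125 = 2.6563 in² (U = 1.0, A_e = A_n). φR_n = 0.75 × 65 × 2.6563 = 129.5 kips.
Governing: min(402.6, 361.1, 129.5) = 129.5 kips → net-section rupture.

129.5 kips (net-section rupture governs)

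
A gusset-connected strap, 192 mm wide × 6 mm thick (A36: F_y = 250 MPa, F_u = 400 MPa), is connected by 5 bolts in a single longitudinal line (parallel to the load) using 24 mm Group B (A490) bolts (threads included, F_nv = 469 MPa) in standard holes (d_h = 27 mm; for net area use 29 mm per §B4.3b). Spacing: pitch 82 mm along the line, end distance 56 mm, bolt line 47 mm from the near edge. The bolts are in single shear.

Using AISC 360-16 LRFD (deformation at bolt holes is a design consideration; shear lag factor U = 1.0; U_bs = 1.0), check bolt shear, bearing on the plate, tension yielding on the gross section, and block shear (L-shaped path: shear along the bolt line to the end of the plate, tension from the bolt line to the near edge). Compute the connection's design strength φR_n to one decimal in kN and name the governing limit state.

259.2 kN (gross-section yield governs)

Bolt shear: A_b = π(24)²/4 = 452.39 mm². φR_n = 0.75 × 469 × 452.39 × 5 × 1 = 795.6 kN.
Bearing (6 mm plate, F_u = 400 MPa): end bolts L_c = 56 − 27/2 = 42.5, R_n = min(1.2×42.5×6×400, 2.4×24×6×400) = 122.4 kN/bolt; interior L_c = 82 − 27 = 55, R_n = 138.24 kN/bolt. φR_n = 0.75 × (1×122.4 + 4×138.24) = 506.5 kN.
Tension yield (gross): A_g = 192×6 = 1152 mm². φR_n = 0.90 × 250 × 1152 = 259.2 kN.
Block shear: shear path 1×[56+4×82] = 1×384 mm, A_gv = 2304, A_nv = 1×(384 − 4.5×29)×6 = 1521 mm²; tension to near edge: (47 − 0.5×29)×6 = 195 mm². R_n = min(0.6×400×1521, 0.6×250×2304) + 1.0×400×195 = min(365.04, 345.6) + 78 = 423.6 kN. φR_n = 0.75 × 423.6 = 317.7 kN.
Governing: min(795.6, 506.5, 259.2, 317.7) = 259.2 kN → gross-section yield.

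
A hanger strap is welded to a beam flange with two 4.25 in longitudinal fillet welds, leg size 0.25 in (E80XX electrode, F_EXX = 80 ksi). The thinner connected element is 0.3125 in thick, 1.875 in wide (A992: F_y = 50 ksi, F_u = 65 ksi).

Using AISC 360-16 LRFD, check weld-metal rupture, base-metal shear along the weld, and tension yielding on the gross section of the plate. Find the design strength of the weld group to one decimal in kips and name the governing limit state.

26.4 kips (gross-section yield governs)

Weld metal: throat = 0.707×0.25 = 0.17675 in, L = 2×4.25 = 8.5 in. φR_n = 0.75 × 0.6 × 80 × 0.17675 × 8.5 = 54.1 kips.
Base metal shear (0.3125 in plate): yield φR_n = 1.0×0.6×50×0.3125×8.5 = 79.7 kips; rupture φR_n = 0.75×0.6×65×0.3125×8.5 = 77.7 kips; take 77.7 kips (rupture).
Tension yield (gross): A_g = 1.875×0.3125 = 0.58594 in². φR_n = 0.90 × 50 × 0.58594 = 26.4 kips.
Governing: min(54.1, 77.7, 26.4) = 26.4 kips → gross-section yield.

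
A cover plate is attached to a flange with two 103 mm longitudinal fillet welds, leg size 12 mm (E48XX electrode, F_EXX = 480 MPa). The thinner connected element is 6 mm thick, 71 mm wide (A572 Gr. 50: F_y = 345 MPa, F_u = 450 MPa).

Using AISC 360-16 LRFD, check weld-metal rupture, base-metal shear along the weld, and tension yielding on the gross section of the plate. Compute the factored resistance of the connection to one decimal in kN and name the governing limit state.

132.3 kN (gross-section yield governs)

Weld metal: throat = 0.707×12 = 8.484 mm, L = 2×103 = 206 mm. φR_n = 0.75 × 0.6 × 480 × 8.484 × 206 = 377.5 kN.
Base metal shear (6 mm plate): yield φR_n = 1.0×0.6×345×6×206 = 255.9 kN; rupture φR_n = 0.75×0.6×450×6×206 = 250.3 kN; take 250.3 kN (rupture).
Tension yield (gross): A_g = 71×6 = 426 mm². φR_n = 0.90 × 345 × 426 = 132.3 kN.
Governing: min(377.5, 250.3, 132.3) = 132.3 kN → gross-section yield.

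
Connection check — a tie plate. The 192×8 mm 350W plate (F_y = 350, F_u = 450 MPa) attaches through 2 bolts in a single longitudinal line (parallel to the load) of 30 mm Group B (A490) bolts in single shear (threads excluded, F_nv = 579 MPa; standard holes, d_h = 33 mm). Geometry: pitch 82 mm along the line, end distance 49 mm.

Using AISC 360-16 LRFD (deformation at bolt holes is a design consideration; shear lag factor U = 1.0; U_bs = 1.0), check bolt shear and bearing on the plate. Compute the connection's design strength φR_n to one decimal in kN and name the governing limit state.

Bolt shear: A_b = π(30)²/4 = 706.86 mm². φR_n = 0.75 × 579 × 706.86 × 2 × 1 = 613.9 kN.
Bearing (8 mm plate, F_u = 450 MPa): end bolts L_c = 49 − 33/2 = 32.5, R_n = min(1.2×32.5×8×450, 2.4×30×8×450) = 140.4 kN/bolt; interior L_c = 82 − 33 = 49, R_n = 211.68 kN/bolt. φR_n = 0.75 × (1×140.4 + 1×211.68) = 264.1 kN.
Governing: min(613.9, 264.1) = 264.1 kN → bearing.

264.1 kN (bearing governs)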